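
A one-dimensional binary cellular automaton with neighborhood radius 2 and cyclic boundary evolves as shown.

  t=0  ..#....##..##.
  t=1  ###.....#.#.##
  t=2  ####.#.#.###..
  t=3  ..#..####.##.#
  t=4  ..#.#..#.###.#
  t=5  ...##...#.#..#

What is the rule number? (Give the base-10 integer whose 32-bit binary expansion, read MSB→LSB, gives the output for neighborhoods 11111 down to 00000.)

3648683029

  ##### -> #   bit 31 = 1  t=1,i=0
  ####. -> #   bit 30 = 1  t=1,i=1
  ###.# -> .   bit 29 = 0  t=2,i=3
  ###.. -> #   bit 28 = 1  t=1,i=2
  ##.## -> #   bit 27 = 1  t=3,i=9
  ##.#. -> .   bit 26 = 0  t=2,i=4
  ##..# -> .   bit 25 = 0  t=0,i=9
  ##... -> #   bit 24 = 1  t=0,i=13
  #.### -> .   bit 23 = 0  t=1,i=12
  #.##. -> #   bit 22 = 1  t=3,i=10
  #.#.# -> #   bit 21 = 1  t=1,i=10
  #.#.. -> #   bit 20 = 1  t=3,i=13
  #..## -> #   bit 19 = 1  t=0,i=10
  #..#. -> .   bit 18 = 0  t=3,i=1
  #...# -> #   bit 17 = 1  t=0,i=0
  #.... -> .   bit 16 = 0  t=0,i=4
  .#### -> .   bit 15 = 0  t=1,i=13
  .###. -> #   bit 14 = 1  t=2,i=10
  .##.# -> #   bit 13 = 1  t=3,i=11
  .##.. -> #   bit 12 = 1  t=0,i=8
  .#.## -> #   bit 11 = 1  t=1,i=11
  .#.#. -> #   bit 10 = 1  t=1,i=9
  .#..# -> .   bit 9 = 0  t=3,i=0
  .#... -> .   bit 8 = 0  t=0,i=3
  ..### -> .   bit 7 = 0  t=2,i=0
  ..##. -> .   bit 6 = 0  t=0,i=7
  ..#.# -> .   bit 5 = 0  t=1,i=8
  ..#.. -> #   bit 4 = 1  t=0,i=2
  ...## -> .   bit 3 = 0  t=0,i=6
  ...#. -> #   bit 2 = 1  t=0,i=1
  ....# -> .   bit 1 = 0  t=0,i=5
  ..... -> #   bit 0 = 1  t=1,i=5
  bits 11011001011110100111110000010101 = 3648683029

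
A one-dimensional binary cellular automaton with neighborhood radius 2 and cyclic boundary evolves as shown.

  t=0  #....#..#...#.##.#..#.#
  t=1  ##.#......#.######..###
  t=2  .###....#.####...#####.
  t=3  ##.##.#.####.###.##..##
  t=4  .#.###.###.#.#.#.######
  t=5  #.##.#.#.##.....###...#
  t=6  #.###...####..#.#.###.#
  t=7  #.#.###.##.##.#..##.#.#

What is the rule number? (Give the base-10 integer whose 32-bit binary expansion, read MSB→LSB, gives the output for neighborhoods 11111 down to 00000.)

937081058

  nb #####: next=.  (t=1,i=14, bit31=0)
  nb ####.: next=.  (t=1,i=0, bit30=0)
  nb ###.#: next=#  (t=1,i=1, bit29=1)
  nb ###..: next=#  (t=1,i=17, bit28=1)
  nb ##.##: next=.  (t=3,i=2, bit27=0)
  nb ##.#.: next=#  (t=0,i=16, bit26=1)
  nb ##..#: next=#  (t=1,i=18, bit25=1)
  nb ##...: next=#  (t=0,i=1, bit24=1)
  nb #.###: next=#  (t=1,i=12, bit23=1)
  nb #.##.: next=#  (t=0,i=14, bit22=1)
  nb #.#.#: next=.  (t=3,i=6, bit21=0)
  nb #.#..: next=#  (t=0,i=17, bit20=1)
  nb #..##: next=#  (t=1,i=19, bit19=1)
  nb #..#.: next=.  (t=0,i=7, bit18=0)
  nb #...#: next=#  (t=0,i=10, bit17=1)
  nb #....: next=.  (t=0,i=2, bit16=0)
  nb .####: next=#  (t=1,i=13, bit15=1)
  nb .###.: next=.  (t=2,i=2, bit14=0)
  nb .##.#: next=#  (t=0,i=15, bit13=1)
  nb .##..: next=#  (t=0,i=0, bit12=1)
  nb .#.##: next=#  (t=0,i=13, bit11=1)
  nb .#.#.: next=.  (t=4,i=12, bit10=0)
  nb .#..#: next=.  (t=0,i=6, bit9=0)
  nb .#...: next=.  (t=0,i=9, bit8=0)
  nb ..###: next=#  (t=1,i=20, bit7=1)
  nb ..##.: next=#  (t=5,i=22, bit6=1)
  nb ..#.#: next=#  (t=0,i=12, bit5=1)
  nb ..#..: next=.  (t=0,i=5, bit4=0)
  nb ...##: next=.  (t=2,i=16, bit3=0)
  nb ...#.: next=.  (t=0,i=4, bit2=0)
  nb ....#: next=#  (t=0,i=3, bit1=1)
  nb .....: next=.  (t=1,i=6, bit0=0)
  bits 00110111110110101011100011100010 = 937081058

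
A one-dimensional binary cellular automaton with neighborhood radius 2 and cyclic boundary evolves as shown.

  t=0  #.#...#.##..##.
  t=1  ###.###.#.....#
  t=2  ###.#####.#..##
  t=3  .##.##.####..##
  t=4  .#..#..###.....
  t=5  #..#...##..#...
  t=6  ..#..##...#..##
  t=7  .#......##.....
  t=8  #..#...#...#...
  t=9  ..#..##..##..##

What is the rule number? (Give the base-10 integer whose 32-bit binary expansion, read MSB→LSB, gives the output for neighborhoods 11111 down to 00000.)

  nb #####: next=.  (t=2,i=0, bit31=0)
  nb ####.: next=#  (t=1,i=1, bit30=1)
  nb ###.#: next=#  (t=1,i=2, bit29=1)
  nb ###..: next=.  (t=3,i=10, bit28=0)
  nb ##.##: next=.  (t=1,i=3, bit27=0)
  nb ##.#.: next=#  (t=0,i=14, bit26=1)
  nb ##..#: next=.  (t=0,i=10, bit25=0)
  nb ##...: next=.  (t=4,i=10, bit24=0)
  nb #.###: next=#  (t=1,i=4, bit23=1)
  nb #.##.: next=#  (t=0,i=8, bit22=1)
  nb #.#.#: next=#  (t=0,i=0, bit21=1)
  nb #.#..: next=#  (t=0,i=2, bit20=1)
  nb #..##: next=.  (t=0,i=11, bit19=0)
  nb #..#.: next=#  (t=4,i=3, bit18=1)
  nb #...#: next=#  (t=0,i=4, bit17=1)
  nb #....: next=#  (t=1,i=10, bit16=1)
  nb .####: next=#  (t=1,i=0, bit15=1)
  nb .###.: next=#  (t=1,i=5, bit14=1)
  nb .##.#: next=.  (t=0,i=13, bit13=0)
  nb .##..: next=.  (t=0,i=9, bit12=0)
  nb .#.##: next=.  (t=0,i=7, bit11=0)
  nb .#.#.: next=#  (t=0,i=1, bit10=1)
  nb .#..#: next=.  (t=2,i=11, bit9=0)
  nb .#...: next=.  (t=0,i=3, bit8=0)
  nb ..###: next=#  (t=1,i=14, bit7=1)
  nb ..##.: next=.  (t=0,i=12, bit6=0)
  nb ..#.#: next=#  (t=0,i=6, bit5=1)
  nb ..#..: next=.  (t=4,i=1, bit4=0)
  nb ...##: next=#  (t=1,i=13, bit3=1)
  nb ...#.: next=#  (t=0,i=5, bit2=1)
  nb ....#: next=.  (t=1,i=12, bit1=0)
  nb .....: next=.  (t=1,i=11, bit0=0)
  bits 01100100111101111100010010101100 = 1693959340

1693959340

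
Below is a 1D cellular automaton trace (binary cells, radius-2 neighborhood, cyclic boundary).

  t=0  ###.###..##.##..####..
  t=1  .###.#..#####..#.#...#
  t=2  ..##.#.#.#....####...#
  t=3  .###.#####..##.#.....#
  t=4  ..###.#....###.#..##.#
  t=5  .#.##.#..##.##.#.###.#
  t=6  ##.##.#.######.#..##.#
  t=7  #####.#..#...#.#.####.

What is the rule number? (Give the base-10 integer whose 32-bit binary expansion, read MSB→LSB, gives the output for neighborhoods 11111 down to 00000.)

  [31] ##### => .  t=1,i=10
  [30] ####. => .  t=0,i=18
  [29] ###.# => #  t=0,i=2
  [28] ###.. => .  t=0,i=6
  [27] ##.## => #  t=0,i=3
  [26] ##.#. => .  t=1,i=4
  [25] ##..# => .  t=0,i=7
  [24] ##... => .  t=2,i=18
  [23] #.### => .  t=0,i=4
  [22] #.##. => #  t=0,i=12
  [21] #.#.# => #  t=2,i=5
  [20] #.#.. => #  t=1,i=5
  [19] #..## => #  t=0,i=8
  [18] #..#. => #  t=1,i=14
  [17] #...# => .  t=1,i=19
  [16] #.... => .  t=2,i=11
  [15] .#### => #  t=0,i=17
  [14] .###. => #  t=0,i=1
  [13] .##.# => #  t=0,i=10
  [12] .##.. => .  t=0,i=13
  [11] .#.## => .  t=1,i=0
  [10] .#.#. => #  t=1,i=16
  [9] .#..# => .  t=1,i=6
  [8] .#... => .  t=1,i=18
  [7] ..### => .  t=0,i=0
  [6] ..##. => #  t=0,i=9
  [5] ..#.# => #  t=1,i=15
  [4] ..#.. => #  t=2,i=21
  [3] ...## => #  t=2,i=13
  [2] ...#. => .  t=1,i=20
  [1] ....# => #  t=2,i=12
  [0] ..... => #  t=3,i=18
  bits 00101000011111001110010001111011 = 679273595

679273595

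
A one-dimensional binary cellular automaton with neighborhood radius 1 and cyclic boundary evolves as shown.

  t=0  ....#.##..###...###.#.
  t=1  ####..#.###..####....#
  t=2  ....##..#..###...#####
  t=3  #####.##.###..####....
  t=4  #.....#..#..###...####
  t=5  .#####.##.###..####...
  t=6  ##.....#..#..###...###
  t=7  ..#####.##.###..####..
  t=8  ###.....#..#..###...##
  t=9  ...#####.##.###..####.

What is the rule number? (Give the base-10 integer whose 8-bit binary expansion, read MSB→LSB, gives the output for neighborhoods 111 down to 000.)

  ### -> .   bit 7 = 0  t=0,i=11
  ##. -> .   bit 6 = 0  t=0,i=7
  #.# -> .   bit 5 = 0  t=0,i=5
  #.. -> #   bit 4 = 1  t=0,i=8
  .## -> #   bit 3 = 1  t=0,i=6
  .#. -> .   bit 2 = 0  t=0,i=4
  ..# -> #   bit 1 = 1  t=0,i=3
  ... -> #   bit 0 = 1  t=0,i=0
  bits 00011011 = 27

27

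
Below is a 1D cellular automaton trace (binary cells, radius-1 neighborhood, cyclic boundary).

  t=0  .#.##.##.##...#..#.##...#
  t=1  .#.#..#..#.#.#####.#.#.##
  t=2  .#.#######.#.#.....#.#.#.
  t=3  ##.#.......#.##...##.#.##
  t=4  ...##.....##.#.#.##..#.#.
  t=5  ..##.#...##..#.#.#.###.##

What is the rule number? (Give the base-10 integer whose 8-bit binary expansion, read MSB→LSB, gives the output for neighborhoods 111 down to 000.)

30

  ### -> .   bit 7 = 0  t=1,i=14
  ##. -> .   bit 6 = 0  t=0,i=4
  #.# -> .   bit 5 = 0  t=0,i=0
  #.. -> #   bit 4 = 1  t=0,i=11
  .## -> #   bit 3 = 1  t=0,i=3
  .#. -> #   bit 2 = 1  t=0,i=1
  ..# -> #   bit 1 = 1  t=0,i=13
  ... -> .   bit 0 = 0  t=0,i=12
  bits 00011110 = 30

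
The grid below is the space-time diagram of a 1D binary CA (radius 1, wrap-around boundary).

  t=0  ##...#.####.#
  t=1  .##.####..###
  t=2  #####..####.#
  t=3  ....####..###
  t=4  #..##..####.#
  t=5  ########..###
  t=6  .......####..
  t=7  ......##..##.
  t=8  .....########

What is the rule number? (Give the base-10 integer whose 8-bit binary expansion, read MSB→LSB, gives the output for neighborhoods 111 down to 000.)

  nb ###: next=.  (t=0,i=0, bit7=0)
  nb ##.: next=#  (t=0,i=1, bit6=1)
  nb #.#: next=#  (t=0,i=6, bit5=1)
  nb #..: next=#  (t=0,i=2, bit4=1)
  nb .##: next=#  (t=0,i=7, bit3=1)
  nb .#.: next=#  (t=0,i=5, bit2=1)
  nb ..#: next=#  (t=0,i=4, bit1=1)
  nb ...: next=.  (t=0,i=3, bit0=0)
  bits 01111110 = 126

126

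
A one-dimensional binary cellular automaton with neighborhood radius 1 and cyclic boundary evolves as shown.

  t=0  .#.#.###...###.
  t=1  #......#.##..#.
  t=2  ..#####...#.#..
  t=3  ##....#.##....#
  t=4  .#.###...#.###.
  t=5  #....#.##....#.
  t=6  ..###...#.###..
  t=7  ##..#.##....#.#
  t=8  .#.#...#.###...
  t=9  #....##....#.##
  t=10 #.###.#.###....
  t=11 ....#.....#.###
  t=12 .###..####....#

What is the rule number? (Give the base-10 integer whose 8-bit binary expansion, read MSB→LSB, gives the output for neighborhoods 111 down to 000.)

  ###|.  b7=0 t=0,i=6
  ##.|#  b6=1 t=0,i=7
  #.#|.  b5=0 t=0,i=2
  #..|.  b4=0 t=0,i=8
  .##|.  b3=0 t=0,i=5
  .#.|.  b2=0 t=0,i=1
  ..#|#  b1=1 t=0,i=0
  ...|#  b0=1 t=0,i=9
  bits 01000011 = 67

67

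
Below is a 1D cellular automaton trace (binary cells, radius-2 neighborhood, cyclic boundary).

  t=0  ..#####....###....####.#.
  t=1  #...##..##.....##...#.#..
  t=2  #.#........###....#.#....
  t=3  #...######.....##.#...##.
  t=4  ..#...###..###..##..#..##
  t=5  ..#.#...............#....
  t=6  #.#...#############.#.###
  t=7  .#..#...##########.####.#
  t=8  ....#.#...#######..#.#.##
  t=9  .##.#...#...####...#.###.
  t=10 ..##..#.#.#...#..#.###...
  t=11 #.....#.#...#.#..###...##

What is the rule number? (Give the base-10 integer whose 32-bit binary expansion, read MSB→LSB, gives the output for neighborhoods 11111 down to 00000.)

3303221299

  [31] ##### => #  t=0,i=4
  [30] ####. => #  t=0,i=5
  [29] ###.# => .  t=0,i=21
  [28] ###.. => .  t=0,i=6
  [27] ##.## => .  t=7,i=18
  [26] ##.#. => #  t=0,i=22
  [25] ##..# => .  t=1,i=6
  [24] ##... => .  t=0,i=7
  [23] #.### => #  t=6,i=22
  [22] #.##. => #  t=8,i=23
  [21] #.#.# => #  t=6,i=20
  [20] #.#.. => .  t=0,i=23
  [19] #..## => .  t=1,i=7
  [18] #..#. => .  t=1,i=24
  [17] #...# => #  t=0,i=0
  [16] #.... => #  t=0,i=8
  [15] .#### => .  t=0,i=3
  [14] .###. => .  t=0,i=12
  [13] .##.# => #  t=3,i=16
  [12] .##.. => .  t=1,i=5
  [11] .#.## => #  t=6,i=21
  [10] .#.#. => .  t=1,i=21
  [9] .#..# => .  t=1,i=23
  [8] .#... => .  t=0,i=24
  [7] ..### => .  t=0,i=2
  [6] ..##. => .  t=1,i=4
  [5] ..#.# => #  t=1,i=20
  [4] ..#.. => #  t=1,i=0
  [3] ...## => .  t=0,i=1
  [2] ...#. => .  t=1,i=19
  [1] ....# => #  t=0,i=9
  [0] ..... => #  t=1,i=12
  bits 11000100111000110010100000110011 = 3303221299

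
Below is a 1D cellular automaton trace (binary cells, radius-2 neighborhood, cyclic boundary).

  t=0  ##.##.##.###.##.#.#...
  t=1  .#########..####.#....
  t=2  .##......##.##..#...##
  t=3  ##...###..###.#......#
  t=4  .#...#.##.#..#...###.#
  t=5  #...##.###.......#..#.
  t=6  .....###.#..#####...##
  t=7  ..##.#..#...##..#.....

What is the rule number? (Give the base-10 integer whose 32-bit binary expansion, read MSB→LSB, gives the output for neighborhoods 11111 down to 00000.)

515941543

  #####|.  b31=0 t=1,i=3
  ####.|.  b30=0 t=1,i=8
  ###.#|.  b29=0 t=0,i=11
  ###..|#  b28=1 t=1,i=9
  ##.##|#  b27=1 t=0,i=2
  ##.#.|#  b26=1 t=0,i=15
  ##..#|#  b25=1 t=1,i=10
  ##...|.  b24=0 t=2,i=3
  #.###|#  b23=1 t=0,i=9
  #.##.|#  b22=1 t=0,i=3
  #.#.#|.  b21=0 t=0,i=16
  #.#..|.  b20=0 t=0,i=18
  #..##|.  b19=0 t=1,i=11
  #..#.|.  b18=0 t=2,i=15
  #...#|.  b17=0 t=0,i=20
  #....|.  b16=0 t=1,i=19
  .####|#  b15=1 t=1,i=2
  .###.|.  b14=0 t=0,i=10
  .##.#|#  b13=1 t=0,i=1
  .##..|.  b12=0 t=2,i=2
  .#.##|.  b11=0 t=4,i=6
  .#.#.|#  b10=1 t=0,i=17
  .#..#|.  b9=0 t=4,i=11
  .#...|.  b8=0 t=0,i=19
  ..###|#  b7=1 t=1,i=1
  ..##.|.  b6=0 t=0,i=0
  ..#.#|#  b5=1 t=4,i=5
  ..#..|.  b4=0 t=2,i=16
  ...##|.  b3=0 t=0,i=21
  ...#.|#  b2=1 t=4,i=4
  ....#|#  b1=1 t=1,i=21
  .....|#  b0=1 t=1,i=20
  bits 00011110110000001010010010100111 = 515941543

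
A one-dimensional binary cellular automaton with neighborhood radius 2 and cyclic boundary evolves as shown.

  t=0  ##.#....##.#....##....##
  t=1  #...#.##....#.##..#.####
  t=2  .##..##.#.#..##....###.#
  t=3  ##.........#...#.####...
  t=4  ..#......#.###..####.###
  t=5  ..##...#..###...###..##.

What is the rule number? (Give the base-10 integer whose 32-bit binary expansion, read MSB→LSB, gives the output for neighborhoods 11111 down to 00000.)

1103285146

  #####|.  b31=0 t=1,i=22
  ####.|#  b30=1 t=0,i=0
  ###.#|.  b29=0 t=0,i=1
  ###..|.  b28=0 t=1,i=0
  ##.##|.  b27=0 t=4,i=20
  ##.#.|.  b26=0 t=0,i=2
  ##..#|.  b25=0 t=1,i=16
  ##...|#  b24=1 t=0,i=18
  #.###|#  b23=1 t=1,i=20
  #.##.|#  b22=1 t=1,i=6
  #.#.#|.  b21=0 t=2,i=8
  #.#..|.  b20=0 t=0,i=3
  #..##|.  b19=0 t=2,i=4
  #..#.|.  b18=0 t=1,i=17
  #...#|#  b17=1 t=1,i=2
  #....|.  b16=0 t=0,i=5
  .####|#  b15=1 t=0,i=23
  .###.|#  b14=1 t=2,i=20
  .##.#|.  b13=0 t=0,i=9
  .##..|.  b12=0 t=0,i=17
  .#.##|#  b11=1 t=1,i=5
  .#.#.|.  b10=0 t=2,i=9
  .#..#|#  b9=1 t=2,i=11
  .#...|#  b8=1 t=0,i=4
  ..###|#  b7=1 t=0,i=22
  ..##.|.  b6=0 t=0,i=8
  ..#.#|.  b5=0 t=1,i=4
  ..#..|#  b4=1 t=3,i=11
  ...##|#  b3=1 t=0,i=7
  ...#.|.  b2=0 t=1,i=3
  ....#|#  b1=1 t=0,i=6
  .....|.  b0=0 t=3,i=4
  bits 01000001110000101100101110011010 = 1103285146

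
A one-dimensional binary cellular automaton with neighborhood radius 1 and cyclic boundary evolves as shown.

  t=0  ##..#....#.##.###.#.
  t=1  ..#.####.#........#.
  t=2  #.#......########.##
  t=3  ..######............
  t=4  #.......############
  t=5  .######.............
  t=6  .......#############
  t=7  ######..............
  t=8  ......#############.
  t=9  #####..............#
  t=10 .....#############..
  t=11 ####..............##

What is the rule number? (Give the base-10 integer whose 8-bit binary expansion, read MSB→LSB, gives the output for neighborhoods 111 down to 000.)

  ### -> .   bit 7 = 0  t=0,i=15
  ##. -> .   bit 6 = 0  t=0,i=1
  #.# -> .   bit 5 = 0  t=0,i=10
  #.. -> #   bit 4 = 1  t=0,i=2
  .## -> .   bit 3 = 0  t=0,i=0
  .#. -> #   bit 2 = 1  t=0,i=4
  ..# -> .   bit 1 = 0  t=0,i=3
  ... -> #   bit 0 = 1  t=0,i=6
  bits 00010101 = 21

21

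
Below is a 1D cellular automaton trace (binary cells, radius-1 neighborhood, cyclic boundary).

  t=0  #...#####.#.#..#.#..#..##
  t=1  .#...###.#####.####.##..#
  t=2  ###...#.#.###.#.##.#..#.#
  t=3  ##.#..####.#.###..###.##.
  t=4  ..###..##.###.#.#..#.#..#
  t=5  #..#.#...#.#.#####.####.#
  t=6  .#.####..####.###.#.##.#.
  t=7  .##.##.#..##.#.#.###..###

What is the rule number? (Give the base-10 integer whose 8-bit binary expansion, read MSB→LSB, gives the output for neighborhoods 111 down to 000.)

180

  nb ###: next=#  (t=0,i=5, bit7=1)
  nb ##.: next=.  (t=0,i=0, bit6=0)
  nb #.#: next=#  (t=0,i=9, bit5=1)
  nb #..: next=#  (t=0,i=1, bit4=1)
  nb .##: next=.  (t=0,i=4, bit3=0)
  nb .#.: next=#  (t=0,i=10, bit2=1)
  nb ..#: next=.  (t=0,i=3, bit1=0)
  nb ...: next=.  (t=0,i=2, bit0=0)
  bits 10110100 = 180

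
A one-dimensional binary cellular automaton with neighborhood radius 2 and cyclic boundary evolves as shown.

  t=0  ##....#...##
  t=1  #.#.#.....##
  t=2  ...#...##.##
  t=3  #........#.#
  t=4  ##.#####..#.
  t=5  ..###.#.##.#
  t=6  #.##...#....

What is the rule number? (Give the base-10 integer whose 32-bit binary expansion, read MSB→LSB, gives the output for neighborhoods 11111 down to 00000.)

1266998915

  [31] ##### => .  t=4,i=5
  [30] ####. => #  t=0,i=0
  [29] ###.# => .  t=1,i=0
  [28] ###.. => .  t=0,i=1
  [27] ##.## => #  t=2,i=9
  [26] ##.#. => .  t=1,i=1
  [25] ##..# => #  t=4,i=8
  [24] ##... => #  t=0,i=2
  [23] #.### => #  t=4,i=3
  [22] #.##. => .  t=2,i=10
  [21] #.#.# => .  t=1,i=2
  [20] #.#.. => .  t=1,i=4
  [19] #..## => .  t=5,i=1
  [18] #..#. => #  t=4,i=9
  [17] #...# => .  t=0,i=8
  [16] #.... => .  t=0,i=3
  [15] .#### => #  t=0,i=11
  [14] .###. => #  t=1,i=11
  [13] .##.# => .  t=2,i=8
  [12] .##.. => #  t=2,i=11
  [11] .#.## => #  t=3,i=10
  [10] .#.#. => #  t=1,i=3
  [9] .#..# => #  t=5,i=0
  [8] .#... => .  t=0,i=7
  [7] ..### => #  t=0,i=10
  [6] ..##. => .  t=2,i=7
  [5] ..#.# => .  t=3,i=9
  [4] ..#.. => .  t=0,i=6
  [3] ...## => .  t=0,i=9
  [2] ...#. => .  t=0,i=5
  [1] ....# => #  t=0,i=4
  [0] ..... => #  t=1,i=7
  bits 01001011100001001101111010000011 = 1266998915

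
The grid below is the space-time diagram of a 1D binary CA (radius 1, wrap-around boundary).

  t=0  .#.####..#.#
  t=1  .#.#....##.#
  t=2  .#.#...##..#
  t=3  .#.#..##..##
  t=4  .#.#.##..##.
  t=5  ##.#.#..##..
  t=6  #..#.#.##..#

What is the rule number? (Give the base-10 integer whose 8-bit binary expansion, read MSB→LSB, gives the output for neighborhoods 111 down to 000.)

14

  ###|.  b7=0 t=0,i=4
  ##.|.  b6=0 t=0,i=6
  #.#|.  b5=0 t=0,i=0
  #..|.  b4=0 t=0,i=7
  .##|#  b3=1 t=0,i=3
  .#.|#  b2=1 t=0,i=1
  ..#|#  b1=1 t=0,i=8
  ...|.  b0=0 t=1,i=5
  bits 00001110 = 14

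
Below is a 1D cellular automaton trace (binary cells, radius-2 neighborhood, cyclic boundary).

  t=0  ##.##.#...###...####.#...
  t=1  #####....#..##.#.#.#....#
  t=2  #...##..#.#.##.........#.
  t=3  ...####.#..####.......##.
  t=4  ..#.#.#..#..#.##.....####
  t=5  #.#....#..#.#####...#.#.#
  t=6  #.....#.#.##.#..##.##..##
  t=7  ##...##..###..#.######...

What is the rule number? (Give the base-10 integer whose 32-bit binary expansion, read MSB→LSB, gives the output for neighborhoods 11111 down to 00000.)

994097772

  nb #####: next=.  (t=1,i=1, bit31=0)
  nb ####.: next=.  (t=0,i=18, bit30=0)
  nb ###.#: next=#  (t=0,i=19, bit29=1)
  nb ###..: next=#  (t=0,i=12, bit28=1)
  nb ##.##: next=#  (t=0,i=2, bit27=1)
  nb ##.#.: next=.  (t=0,i=5, bit26=0)
  nb ##..#: next=#  (t=2,i=6, bit25=1)
  nb ##...: next=#  (t=0,i=13, bit24=1)
  nb #.###: next=.  (t=5,i=12, bit23=0)
  nb #.##.: next=#  (t=0,i=3, bit22=1)
  nb #.#.#: next=.  (t=1,i=15, bit21=0)
  nb #.#..: next=.  (t=0,i=6, bit20=0)
  nb #..##: next=.  (t=1,i=11, bit19=0)
  nb #..#.: next=.  (t=2,i=7, bit18=0)
  nb #...#: next=.  (t=0,i=8, bit17=0)
  nb #....: next=.  (t=1,i=6, bit16=0)
  nb .####: next=#  (t=0,i=17, bit15=1)
  nb .###.: next=.  (t=0,i=11, bit14=0)
  nb .##.#: next=#  (t=0,i=1, bit13=1)
  nb .##..: next=#  (t=2,i=5, bit12=1)
  nb .#.##: next=#  (t=2,i=11, bit11=1)
  nb .#.#.: next=.  (t=1,i=16, bit10=0)
  nb .#..#: next=#  (t=1,i=10, bit9=1)
  nb .#...: next=.  (t=0,i=7, bit8=0)
  nb ..###: next=.  (t=0,i=10, bit7=0)
  nb ..##.: next=#  (t=0,i=0, bit6=1)
  nb ..#.#: next=#  (t=2,i=8, bit5=1)
  nb ..#..: next=.  (t=1,i=9, bit4=0)
  nb ...##: next=#  (t=0,i=9, bit3=1)
  nb ...#.: next=#  (t=1,i=8, bit2=1)
  nb ....#: next=.  (t=1,i=7, bit1=0)
  nb .....: next=.  (t=2,i=16, bit0=0)
  bits 00111011010000001011101001101100 = 994097772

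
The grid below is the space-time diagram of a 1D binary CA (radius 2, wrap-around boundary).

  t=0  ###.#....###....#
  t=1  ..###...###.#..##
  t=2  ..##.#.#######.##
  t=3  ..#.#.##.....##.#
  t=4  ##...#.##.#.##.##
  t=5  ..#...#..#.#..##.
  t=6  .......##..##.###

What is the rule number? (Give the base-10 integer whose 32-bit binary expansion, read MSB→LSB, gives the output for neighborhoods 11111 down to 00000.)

764697289

  #####|.  b31=0 t=2,i=9
  ####.|.  b30=0 t=0,i=1
  ###.#|#  b29=1 t=0,i=2
  ###..|.  b28=0 t=0,i=11
  ##.##|#  b27=1 t=2,i=14
  ##.#.|#  b26=1 t=0,i=3
  ##..#|.  b25=0 t=1,i=0
  ##...|#  b24=1 t=0,i=12
  #.###|#  b23=1 t=2,i=7
  #.##.|.  b22=0 t=2,i=15
  #.#.#|.  b21=0 t=2,i=5
  #.#..|#  b20=1 t=0,i=4
  #..##|.  b19=0 t=1,i=1
  #..#.|#  b18=1 t=3,i=1
  #...#|.  b17=0 t=1,i=6
  #....|.  b16=0 t=0,i=6
  .####|.  b15=0 t=0,i=0
  .###.|#  b14=1 t=0,i=10
  .##.#|.  b13=0 t=2,i=3
  .##..|#  b12=1 t=1,i=16
  .#.##|#  b11=1 t=2,i=6
  .#.#.|.  b10=0 t=3,i=3
  .#..#|#  b9=1 t=1,i=13
  .#...|.  b8=0 t=0,i=5
  ..###|#  b7=1 t=0,i=9
  ..##.|#  b6=1 t=1,i=15
  ..#.#|.  b5=0 t=3,i=2
  ..#..|.  b4=0 t=5,i=2
  ...##|#  b3=1 t=0,i=8
  ...#.|.  b2=0 t=4,i=4
  ....#|.  b1=0 t=0,i=7
  .....|#  b0=1 t=3,i=10
  bits 00101101100101000101101011001001 = 764697289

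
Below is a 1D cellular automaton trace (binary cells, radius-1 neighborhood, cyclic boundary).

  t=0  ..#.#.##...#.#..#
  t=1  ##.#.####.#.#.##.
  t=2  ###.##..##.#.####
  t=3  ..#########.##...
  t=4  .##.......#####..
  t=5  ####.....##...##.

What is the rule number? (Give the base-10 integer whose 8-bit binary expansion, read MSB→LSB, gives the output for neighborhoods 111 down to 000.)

  [7] ### => .  t=1,i=6
  [6] ##. => #  t=0,i=7
  [5] #.# => #  t=0,i=3
  [4] #.. => #  t=0,i=0
  [3] .## => #  t=0,i=6
  [2] .#. => .  t=0,i=2
  [1] ..# => #  t=0,i=1
  [0] ... => .  t=0,i=9
  bits 01111010 = 122

122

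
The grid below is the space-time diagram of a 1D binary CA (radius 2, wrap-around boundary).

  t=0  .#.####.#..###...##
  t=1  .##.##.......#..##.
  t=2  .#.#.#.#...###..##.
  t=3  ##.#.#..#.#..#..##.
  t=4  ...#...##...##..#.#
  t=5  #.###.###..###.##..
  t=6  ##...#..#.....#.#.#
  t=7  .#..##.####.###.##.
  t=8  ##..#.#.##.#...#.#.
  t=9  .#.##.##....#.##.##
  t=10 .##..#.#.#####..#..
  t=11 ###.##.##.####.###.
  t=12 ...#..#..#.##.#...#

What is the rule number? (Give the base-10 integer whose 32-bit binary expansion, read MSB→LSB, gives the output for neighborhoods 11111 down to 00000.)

  ##### -> #   bit 31 = 1  t=10,i=11
  ####. -> #   bit 30 = 1  t=0,i=5
  ###.# -> .   bit 29 = 0  t=0,i=6
  ###.. -> #   bit 28 = 1  t=0,i=13
  ##.## -> #   bit 27 = 1  t=1,i=3
  ##.#. -> .   bit 26 = 0  t=0,i=0
  ##..# -> .   bit 25 = 0  t=1,i=18
  ##... -> .   bit 24 = 0  t=0,i=14
  #.### -> .   bit 23 = 0  t=0,i=3
  #.##. -> .   bit 22 = 0  t=1,i=4
  #.#.# -> #   bit 21 = 1  t=0,i=1
  #.#.. -> .   bit 20 = 0  t=0,i=8
  #..## -> .   bit 19 = 0  t=0,i=10
  #..#. -> #   bit 18 = 1  t=2,i=0
  #...# -> .   bit 17 = 0  t=0,i=15
  #.... -> #   bit 16 = 1  t=1,i=7
  .#### -> #   bit 15 = 1  t=0,i=4
  .###. -> .   bit 14 = 0  t=0,i=12
  .##.# -> .   bit 13 = 0  t=0,i=18
  .##.. -> #   bit 12 = 1  t=1,i=5
  .#.## -> #   bit 11 = 1  t=0,i=2
  .#.#. -> .   bit 10 = 0  t=2,i=2
  .#..# -> .   bit 9 = 0  t=0,i=9
  .#... -> #   bit 8 = 1  t=2,i=8
  ..### -> .   bit 7 = 0  t=0,i=11
  ..##. -> #   bit 6 = 1  t=0,i=17
  ..#.# -> #   bit 5 = 1  t=2,i=1
  ..#.. -> #   bit 4 = 1  t=1,i=13
  ...## -> #   bit 3 = 1  t=0,i=16
  ...#. -> #   bit 2 = 1  t=1,i=12
  ....# -> #   bit 1 = 1  t=1,i=11
  ..... -> .   bit 0 = 0  t=1,i=8
  bits 11011000001001011001100101111110 = 3626342782

3626342782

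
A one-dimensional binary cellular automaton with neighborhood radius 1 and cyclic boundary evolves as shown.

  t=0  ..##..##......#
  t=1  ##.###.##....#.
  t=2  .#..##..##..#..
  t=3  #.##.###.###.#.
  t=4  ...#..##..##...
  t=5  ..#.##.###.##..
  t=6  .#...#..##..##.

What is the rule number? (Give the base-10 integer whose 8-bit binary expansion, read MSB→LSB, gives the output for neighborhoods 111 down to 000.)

  [7] ### => #  t=1,i=4
  [6] ##. => #  t=0,i=3
  [5] #.# => .  t=1,i=2
  [4] #.. => #  t=0,i=0
  [3] .## => .  t=0,i=2
  [2] .#. => .  t=0,i=14
  [1] ..# => #  t=0,i=1
  [0] ... => .  t=0,i=9
  bits 11010010 = 210

210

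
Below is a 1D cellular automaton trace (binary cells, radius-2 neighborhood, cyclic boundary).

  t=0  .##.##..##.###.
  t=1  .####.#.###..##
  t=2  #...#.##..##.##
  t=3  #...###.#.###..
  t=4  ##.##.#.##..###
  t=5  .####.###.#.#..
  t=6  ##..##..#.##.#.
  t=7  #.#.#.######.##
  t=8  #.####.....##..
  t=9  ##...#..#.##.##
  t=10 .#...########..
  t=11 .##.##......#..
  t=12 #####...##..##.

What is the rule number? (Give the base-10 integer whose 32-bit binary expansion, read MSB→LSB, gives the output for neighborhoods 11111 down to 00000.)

979644409

  nb #####: next=.  (t=4,i=14, bit31=0)
  nb ####.: next=.  (t=1,i=3, bit30=0)
  nb ###.#: next=#  (t=1,i=4, bit29=1)
  nb ###..: next=#  (t=0,i=13, bit28=1)
  nb ##.##: next=#  (t=0,i=3, bit27=1)
  nb ##.#.: next=.  (t=1,i=5, bit26=0)
  nb ##..#: next=#  (t=0,i=6, bit25=1)
  nb ##...: next=.  (t=2,i=1, bit24=0)
  nb #.###: next=.  (t=0,i=11, bit23=0)
  nb #.##.: next=#  (t=0,i=4, bit22=1)
  nb #.#.#: next=#  (t=1,i=6, bit21=1)
  nb #.#..: next=.  (t=5,i=12, bit20=0)
  nb #..##: next=.  (t=0,i=0, bit19=0)
  nb #..#.: next=#  (t=3,i=14, bit18=1)
  nb #...#: next=.  (t=2,i=2, bit17=0)
  nb #....: next=.  (t=8,i=7, bit16=0)
  nb .####: next=.  (t=1,i=2, bit15=0)
  nb .###.: next=.  (t=0,i=12, bit14=0)
  nb .##.#: next=#  (t=0,i=2, bit13=1)
  nb .##..: next=.  (t=0,i=5, bit12=0)
  nb .#.##: next=#  (t=1,i=7, bit11=1)
  nb .#.#.: next=#  (t=5,i=11, bit10=1)
  nb .#..#: next=#  (t=9,i=6, bit9=1)
  nb .#...: next=#  (t=3,i=1, bit8=1)
  nb ..###: next=#  (t=3,i=4, bit7=1)
  nb ..##.: next=#  (t=0,i=1, bit6=1)
  nb ..#.#: next=#  (t=2,i=4, bit5=1)
  nb ..#..: next=#  (t=3,i=0, bit4=1)
  nb ...##: next=#  (t=3,i=3, bit3=1)
  nb ...#.: next=.  (t=2,i=3, bit2=0)
  nb ....#: next=.  (t=8,i=9, bit1=0)
  nb .....: next=#  (t=8,i=8, bit0=1)
  bits 00111010011001000010111111111001 = 979644409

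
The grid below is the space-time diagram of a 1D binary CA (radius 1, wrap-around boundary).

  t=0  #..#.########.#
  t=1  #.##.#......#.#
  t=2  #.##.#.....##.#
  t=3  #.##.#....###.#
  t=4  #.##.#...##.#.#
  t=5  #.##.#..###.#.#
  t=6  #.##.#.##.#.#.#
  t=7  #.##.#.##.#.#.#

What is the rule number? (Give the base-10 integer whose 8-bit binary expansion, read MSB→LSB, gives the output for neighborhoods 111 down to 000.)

  ###|.  b7=0 t=0,i=6
  ##.|#  b6=1 t=0,i=0
  #.#|.  b5=0 t=0,i=4
  #..|.  b4=0 t=0,i=1
  .##|#  b3=1 t=0,i=5
  .#.|#  b2=1 t=0,i=3
  ..#|#  b1=1 t=0,i=2
  ...|.  b0=0 t=1,i=7
  bits 01001110 = 78

78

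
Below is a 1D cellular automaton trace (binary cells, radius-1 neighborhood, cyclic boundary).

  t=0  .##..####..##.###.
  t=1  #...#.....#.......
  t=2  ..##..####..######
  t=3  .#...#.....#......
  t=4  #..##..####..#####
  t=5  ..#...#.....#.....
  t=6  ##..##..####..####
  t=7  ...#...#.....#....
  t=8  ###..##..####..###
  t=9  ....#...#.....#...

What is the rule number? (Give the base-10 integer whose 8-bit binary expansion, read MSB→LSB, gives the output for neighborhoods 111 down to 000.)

3

  ###|.  b7=0 t=0,i=6
  ##.|.  b6=0 t=0,i=2
  #.#|.  b5=0 t=0,i=13
  #..|.  b4=0 t=0,i=3
  .##|.  b3=0 t=0,i=1
  .#.|.  b2=0 t=1,i=0
  ..#|#  b1=1 t=0,i=0
  ...|#  b0=1 t=1,i=2
  bits 00000011 = 3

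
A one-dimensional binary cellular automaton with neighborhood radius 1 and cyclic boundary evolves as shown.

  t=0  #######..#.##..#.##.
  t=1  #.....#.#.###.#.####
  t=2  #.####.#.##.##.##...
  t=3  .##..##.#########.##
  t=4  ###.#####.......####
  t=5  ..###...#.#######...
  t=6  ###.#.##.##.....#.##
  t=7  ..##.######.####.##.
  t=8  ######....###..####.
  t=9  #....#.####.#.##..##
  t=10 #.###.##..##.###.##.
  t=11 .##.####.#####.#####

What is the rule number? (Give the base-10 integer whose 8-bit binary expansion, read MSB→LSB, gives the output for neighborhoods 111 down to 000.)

107

  ### -> .   bit 7 = 0  t=0,i=1
  ##. -> #   bit 6 = 1  t=0,i=6
  #.# -> #   bit 5 = 1  t=0,i=10
  #.. -> .   bit 4 = 0  t=0,i=7
  .## -> #   bit 3 = 1  t=0,i=0
  .#. -> .   bit 2 = 0  t=0,i=9
  ..# -> #   bit 1 = 1  t=0,i=8
  ... -> #   bit 0 = 1  t=1,i=2
  bits 01101011 = 107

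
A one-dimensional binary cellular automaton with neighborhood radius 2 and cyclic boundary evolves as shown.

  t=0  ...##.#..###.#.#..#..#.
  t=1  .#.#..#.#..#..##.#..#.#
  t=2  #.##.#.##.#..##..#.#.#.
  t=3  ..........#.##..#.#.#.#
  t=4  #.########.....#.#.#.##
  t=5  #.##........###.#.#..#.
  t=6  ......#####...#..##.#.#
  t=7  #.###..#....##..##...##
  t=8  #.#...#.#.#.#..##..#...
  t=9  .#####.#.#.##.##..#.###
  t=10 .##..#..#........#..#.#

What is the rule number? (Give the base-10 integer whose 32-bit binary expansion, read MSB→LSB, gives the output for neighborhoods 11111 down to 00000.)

547259719

  [31] ##### => .  t=4,i=4
  [30] ####. => .  t=4,i=8
  [29] ###.# => #  t=0,i=11
  [28] ###.. => .  t=4,i=9
  [27] ##.## => .  t=4,i=1
  [26] ##.#. => .  t=0,i=5
  [25] ##..# => .  t=2,i=15
  [24] ##... => .  t=4,i=10
  [23] #.### => #  t=4,i=2
  [22] #.##. => .  t=2,i=2
  [21] #.#.# => .  t=0,i=13
  [20] #.#.. => #  t=0,i=6
  [19] #..## => #  t=0,i=8
  [18] #..#. => #  t=0,i=17
  [17] #...# => #  t=6,i=12
  [16] #.... => .  t=0,i=0
  [15] .#### => #  t=4,i=3
  [14] .###. => .  t=0,i=10
  [13] .##.# => .  t=0,i=4
  [12] .##.. => .  t=2,i=14
  [11] .#.## => .  t=2,i=1
  [10] .#.#. => #  t=0,i=14
  [9] .#..# => .  t=0,i=7
  [8] .#... => #  t=0,i=22
  [7] ..### => .  t=0,i=9
  [6] ..##. => #  t=0,i=3
  [5] ..#.# => .  t=1,i=6
  [4] ..#.. => .  t=0,i=18
  [3] ...## => .  t=0,i=2
  [2] ...#. => #  t=3,i=9
  [1] ....# => #  t=0,i=1
  [0] ..... => #  t=3,i=2
  bits 00100000100111101000010101000111 = 547259719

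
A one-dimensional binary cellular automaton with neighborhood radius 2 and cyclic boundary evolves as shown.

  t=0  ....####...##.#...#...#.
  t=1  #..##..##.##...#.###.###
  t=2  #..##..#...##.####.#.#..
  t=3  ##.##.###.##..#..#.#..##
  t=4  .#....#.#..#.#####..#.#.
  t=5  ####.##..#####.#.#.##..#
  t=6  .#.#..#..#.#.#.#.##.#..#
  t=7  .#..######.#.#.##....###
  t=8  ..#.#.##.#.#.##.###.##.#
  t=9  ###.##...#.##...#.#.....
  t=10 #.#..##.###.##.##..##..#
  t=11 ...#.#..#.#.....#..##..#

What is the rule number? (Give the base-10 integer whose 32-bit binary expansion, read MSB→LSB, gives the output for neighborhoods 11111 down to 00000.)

2980387836

  ##### -> #   bit 31 = 1  t=4,i=15
  ####. -> .   bit 30 = 0  t=0,i=6
  ###.# -> #   bit 29 = 1  t=1,i=19
  ###.. -> #   bit 28 = 1  t=0,i=7
  ##.## -> .   bit 27 = 0  t=1,i=9
  ##.#. -> .   bit 26 = 0  t=0,i=13
  ##..# -> .   bit 25 = 0  t=1,i=1
  ##... -> #   bit 24 = 1  t=0,i=8
  #.### -> #   bit 23 = 1  t=1,i=17
  #.##. -> .   bit 22 = 0  t=1,i=10
  #.#.# -> #   bit 21 = 1  t=2,i=19
  #.#.. -> .   bit 20 = 0  t=0,i=14
  #..## -> .   bit 19 = 0  t=1,i=2
  #..#. -> #   bit 18 = 1  t=2,i=6
  #...# -> .   bit 17 = 0  t=0,i=9
  #.... -> #   bit 16 = 1  t=0,i=0
  .#### -> .   bit 15 = 0  t=0,i=5
  .###. -> .   bit 14 = 0  t=1,i=18
  .##.# -> .   bit 13 = 0  t=0,i=12
  .##.. -> #   bit 12 = 1  t=1,i=4
  .#.## -> #   bit 11 = 1  t=1,i=16
  .#.#. -> .   bit 10 = 0  t=2,i=20
  .#..# -> #   bit 9 = 1  t=2,i=1
  .#... -> #   bit 8 = 1  t=0,i=15
  ..### -> #   bit 7 = 1  t=0,i=4
  ..##. -> #   bit 6 = 1  t=0,i=11
  ..#.# -> #   bit 5 = 1  t=1,i=15
  ..#.. -> #   bit 4 = 1  t=0,i=18
  ...## -> #   bit 3 = 1  t=0,i=3
  ...#. -> #   bit 2 = 1  t=0,i=17
  ....# -> .   bit 1 = 0  t=0,i=2
  ..... -> .   bit 0 = 0  t=0,i=1
  bits 10110001101001010001101111111100 = 2980387836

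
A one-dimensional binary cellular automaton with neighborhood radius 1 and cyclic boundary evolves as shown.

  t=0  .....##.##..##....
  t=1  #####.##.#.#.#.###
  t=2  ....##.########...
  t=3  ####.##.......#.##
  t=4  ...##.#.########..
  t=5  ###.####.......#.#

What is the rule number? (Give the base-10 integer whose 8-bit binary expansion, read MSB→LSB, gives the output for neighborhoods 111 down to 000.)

103

  ###|.  b7=0 t=1,i=0
  ##.|#  b6=1 t=0,i=6
  #.#|#  b5=1 t=0,i=7
  #..|.  b4=0 t=0,i=10
  .##|.  b3=0 t=0,i=5
  .#.|#  b2=1 t=1,i=9
  ..#|#  b1=1 t=0,i=4
  ...|#  b0=1 t=0,i=0
  bits 01100111 = 103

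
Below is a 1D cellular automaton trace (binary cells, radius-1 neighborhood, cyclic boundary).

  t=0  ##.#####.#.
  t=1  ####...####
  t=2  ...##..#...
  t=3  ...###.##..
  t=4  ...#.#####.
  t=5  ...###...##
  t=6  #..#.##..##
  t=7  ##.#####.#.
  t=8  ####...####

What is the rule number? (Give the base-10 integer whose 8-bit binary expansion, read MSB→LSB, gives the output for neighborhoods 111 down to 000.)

  ###|.  b7=0 t=0,i=4
  ##.|#  b6=1 t=0,i=1
  #.#|#  b5=1 t=0,i=2
  #..|#  b4=1 t=1,i=4
  .##|#  b3=1 t=0,i=0
  .#.|#  b2=1 t=0,i=9
  ..#|.  b1=0 t=1,i=6
  ...|.  b0=0 t=1,i=5
  bits 01111100 = 124

124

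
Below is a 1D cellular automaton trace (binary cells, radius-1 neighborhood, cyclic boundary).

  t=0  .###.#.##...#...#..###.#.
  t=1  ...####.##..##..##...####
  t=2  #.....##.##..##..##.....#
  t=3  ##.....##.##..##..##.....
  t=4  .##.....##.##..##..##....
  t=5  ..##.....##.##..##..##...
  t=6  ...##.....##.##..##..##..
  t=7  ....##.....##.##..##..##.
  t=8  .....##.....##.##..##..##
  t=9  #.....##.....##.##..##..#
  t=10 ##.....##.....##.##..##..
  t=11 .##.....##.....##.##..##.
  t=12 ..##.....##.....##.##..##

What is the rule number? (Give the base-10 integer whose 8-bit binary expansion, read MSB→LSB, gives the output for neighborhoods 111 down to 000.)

116

  ###|.  b7=0 t=0,i=2
  ##.|#  b6=1 t=0,i=3
  #.#|#  b5=1 t=0,i=4
  #..|#  b4=1 t=0,i=9
  .##|.  b3=0 t=0,i=1
  .#.|#  b2=1 t=0,i=5
  ..#|.  b1=0 t=0,i=0
  ...|.  b0=0 t=0,i=10
  bits 01110100 = 116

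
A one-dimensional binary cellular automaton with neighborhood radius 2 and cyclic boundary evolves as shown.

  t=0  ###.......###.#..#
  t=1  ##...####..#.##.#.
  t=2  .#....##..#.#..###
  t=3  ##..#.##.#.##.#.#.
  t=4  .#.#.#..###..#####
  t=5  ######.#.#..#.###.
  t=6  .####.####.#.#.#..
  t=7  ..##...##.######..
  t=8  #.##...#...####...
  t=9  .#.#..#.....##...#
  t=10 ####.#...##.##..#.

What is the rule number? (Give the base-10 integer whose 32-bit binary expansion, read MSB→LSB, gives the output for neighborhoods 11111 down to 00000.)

  [31] ##### => #  t=4,i=15
  [30] ####. => #  t=0,i=1
  [29] ###.# => .  t=0,i=12
  [28] ###.. => .  t=0,i=2
  [27] ##.## => .  t=5,i=17
  [26] ##.#. => #  t=0,i=13
  [25] ##..# => .  t=1,i=9
  [24] ##... => .  t=0,i=3
  [23] #.### => .  t=5,i=0
  [22] #.##. => .  t=1,i=0
  [21] #.#.# => #  t=1,i=16
  [20] #.#.. => #  t=0,i=14
  [19] #..## => #  t=0,i=16
  [18] #..#. => #  t=1,i=10
  [17] #...# => .  t=1,i=3
  [16] #.... => .  t=0,i=4
  [15] .#### => #  t=0,i=0
  [14] .###. => #  t=0,i=11
  [13] .##.# => .  t=1,i=14
  [12] .##.. => #  t=1,i=1
  [11] .#.## => #  t=1,i=12
  [10] .#.#. => #  t=2,i=11
  [9] .#..# => .  t=0,i=15
  [8] .#... => .  t=2,i=2
  [7] ..### => .  t=0,i=10
  [6] ..##. => #  t=2,i=6
  [5] ..#.# => .  t=1,i=11
  [4] ..#.. => .  t=8,i=7
  [3] ...## => .  t=0,i=9
  [2] ...#. => #  t=8,i=6
  [1] ....# => #  t=0,i=8
  [0] ..... => #  t=0,i=5
  bits 11000100001111001101110001000111 = 3292322887

3292322887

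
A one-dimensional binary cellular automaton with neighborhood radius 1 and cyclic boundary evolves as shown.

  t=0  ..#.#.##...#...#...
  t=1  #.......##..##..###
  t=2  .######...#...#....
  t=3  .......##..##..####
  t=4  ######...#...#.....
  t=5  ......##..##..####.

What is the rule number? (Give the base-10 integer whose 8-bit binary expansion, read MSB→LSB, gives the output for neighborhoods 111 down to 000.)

  [7] ### => .  t=1,i=17
  [6] ##. => .  t=0,i=7
  [5] #.# => .  t=0,i=3
  [4] #.. => #  t=0,i=8
  [3] .## => .  t=0,i=6
  [2] .#. => .  t=0,i=2
  [1] ..# => .  t=0,i=1
  [0] ... => #  t=0,i=0
  bits 00010001 = 17

17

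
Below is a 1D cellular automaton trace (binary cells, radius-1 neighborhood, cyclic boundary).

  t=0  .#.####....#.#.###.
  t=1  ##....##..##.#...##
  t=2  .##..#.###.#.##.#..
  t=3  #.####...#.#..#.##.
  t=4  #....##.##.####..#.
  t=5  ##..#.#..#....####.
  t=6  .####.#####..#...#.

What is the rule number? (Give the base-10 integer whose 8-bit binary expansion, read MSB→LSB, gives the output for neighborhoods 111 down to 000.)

86

  nb ###: next=.  (t=0,i=4, bit7=0)
  nb ##.: next=#  (t=0,i=6, bit6=1)
  nb #.#: next=.  (t=0,i=2, bit5=0)
  nb #..: next=#  (t=0,i=7, bit4=1)
  nb .##: next=.  (t=0,i=3, bit3=0)
  nb .#.: next=#  (t=0,i=1, bit2=1)
  nb ..#: next=#  (t=0,i=0, bit1=1)
  nb ...: next=.  (t=0,i=8, bit0=0)
  bits 01010110 = 86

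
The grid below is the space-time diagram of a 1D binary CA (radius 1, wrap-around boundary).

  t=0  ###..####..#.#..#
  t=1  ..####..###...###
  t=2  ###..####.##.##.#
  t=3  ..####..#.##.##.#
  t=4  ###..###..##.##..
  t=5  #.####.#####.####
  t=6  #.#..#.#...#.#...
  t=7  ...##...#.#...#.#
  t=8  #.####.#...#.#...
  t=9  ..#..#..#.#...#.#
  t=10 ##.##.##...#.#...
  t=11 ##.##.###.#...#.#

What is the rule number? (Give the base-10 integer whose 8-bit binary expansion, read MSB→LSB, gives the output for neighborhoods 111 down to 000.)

90

  ### -> .   bit 7 = 0  t=0,i=0
  ##. -> #   bit 6 = 1  t=0,i=2
  #.# -> .   bit 5 = 0  t=0,i=12
  #.. -> #   bit 4 = 1  t=0,i=3
  .## -> #   bit 3 = 1  t=0,i=5
  .#. -> .   bit 2 = 0  t=0,i=11
  ..# -> #   bit 1 = 1  t=0,i=4
  ... -> .   bit 0 = 0  t=1,i=12
  bits 01011010 = 90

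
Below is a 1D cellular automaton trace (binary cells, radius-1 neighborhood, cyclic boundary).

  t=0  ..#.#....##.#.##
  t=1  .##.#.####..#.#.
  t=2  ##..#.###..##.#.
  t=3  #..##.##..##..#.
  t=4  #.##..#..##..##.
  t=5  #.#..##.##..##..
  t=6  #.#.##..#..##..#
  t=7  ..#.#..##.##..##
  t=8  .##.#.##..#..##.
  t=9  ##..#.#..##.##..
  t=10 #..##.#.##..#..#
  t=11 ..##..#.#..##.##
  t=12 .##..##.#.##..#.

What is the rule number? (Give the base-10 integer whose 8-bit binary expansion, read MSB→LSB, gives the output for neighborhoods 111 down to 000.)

143

  [7] ### => #  t=1,i=7
  [6] ##. => .  t=0,i=10
  [5] #.# => .  t=0,i=3
  [4] #.. => .  t=0,i=0
  [3] .## => #  t=0,i=9
  [2] .#. => #  t=0,i=2
  [1] ..# => #  t=0,i=1
  [0] ... => #  t=0,i=6
  bits 10001111 = 143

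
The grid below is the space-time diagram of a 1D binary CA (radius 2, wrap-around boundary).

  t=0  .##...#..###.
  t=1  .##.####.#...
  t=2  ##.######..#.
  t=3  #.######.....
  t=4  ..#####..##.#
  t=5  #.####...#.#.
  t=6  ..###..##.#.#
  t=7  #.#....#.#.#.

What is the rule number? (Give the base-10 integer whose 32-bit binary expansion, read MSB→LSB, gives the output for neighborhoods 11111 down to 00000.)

  nb #####: next=#  (t=2,i=5, bit31=1)
  nb ####.: next=#  (t=1,i=6, bit30=1)
  nb ###.#: next=#  (t=1,i=7, bit29=1)
  nb ###..: next=.  (t=0,i=11, bit28=0)
  nb ##.##: next=#  (t=1,i=3, bit27=1)
  nb ##.#.: next=#  (t=1,i=8, bit26=1)
  nb ##..#: next=.  (t=0,i=12, bit25=0)
  nb ##...: next=.  (t=0,i=3, bit24=0)
  nb #.###: next=#  (t=1,i=4, bit23=1)
  nb #.##.: next=#  (t=2,i=0, bit22=1)
  nb #.#.#: next=.  (t=5,i=0, bit21=0)
  nb #.#..: next=.  (t=1,i=9, bit20=0)
  nb #..##: next=.  (t=0,i=0, bit19=0)
  nb #..#.: next=.  (t=2,i=10, bit18=0)
  nb #...#: next=#  (t=0,i=4, bit17=1)
  nb #....: next=#  (t=1,i=11, bit16=1)
  nb .####: next=#  (t=1,i=5, bit15=1)
  nb .###.: next=.  (t=0,i=10, bit14=0)
  nb .##.#: next=.  (t=1,i=2, bit13=0)
  nb .##..: next=#  (t=0,i=2, bit12=1)
  nb .#.##: next=.  (t=2,i=12, bit11=0)
  nb .#.#.: next=#  (t=5,i=10, bit10=1)
  nb .#..#: next=#  (t=0,i=7, bit9=1)
  nb .#...: next=.  (t=1,i=10, bit8=0)
  nb ..###: next=#  (t=0,i=9, bit7=1)
  nb ..##.: next=#  (t=0,i=1, bit6=1)
  nb ..#.#: next=.  (t=2,i=11, bit5=0)
  nb ..#..: next=#  (t=0,i=6, bit4=1)
  nb ...##: next=#  (t=1,i=0, bit3=1)
  nb ...#.: next=#  (t=0,i=5, bit2=1)
  nb ....#: next=.  (t=1,i=12, bit1=0)
  nb .....: next=#  (t=3,i=10, bit0=1)
  bits 11101100110000111001011011011101 = 3972241117

3972241117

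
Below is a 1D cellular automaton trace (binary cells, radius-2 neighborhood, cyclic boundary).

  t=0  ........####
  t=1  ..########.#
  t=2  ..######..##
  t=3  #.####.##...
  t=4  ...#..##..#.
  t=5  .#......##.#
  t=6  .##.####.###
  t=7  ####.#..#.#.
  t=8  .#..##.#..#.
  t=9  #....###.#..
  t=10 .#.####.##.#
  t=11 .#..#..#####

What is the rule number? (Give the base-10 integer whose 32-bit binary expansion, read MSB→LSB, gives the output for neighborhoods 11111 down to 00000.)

  nb #####: next=#  (t=1,i=4, bit31=1)
  nb ####.: next=.  (t=0,i=10, bit30=0)
  nb ###.#: next=.  (t=1,i=9, bit29=0)
  nb ###..: next=#  (t=0,i=11, bit28=1)
  nb ##.##: next=#  (t=3,i=6, bit27=1)
  nb ##.#.: next=#  (t=1,i=10, bit26=1)
  nb ##..#: next=#  (t=2,i=0, bit25=1)
  nb ##...: next=.  (t=0,i=0, bit24=0)
  nb #.###: next=.  (t=3,i=2, bit23=0)
  nb #.##.: next=#  (t=3,i=7, bit22=1)
  nb #.#.#: next=#  (t=5,i=11, bit21=1)
  nb #.#..: next=#  (t=1,i=11, bit20=1)
  nb #..##: next=.  (t=1,i=1, bit19=0)
  nb #..#.: next=#  (t=4,i=9, bit18=1)
  nb #...#: next=#  (t=3,i=10, bit17=1)
  nb #....: next=.  (t=0,i=1, bit16=0)
  nb .####: next=#  (t=0,i=9, bit15=1)
  nb .###.: next=#  (t=6,i=10, bit14=1)
  nb .##.#: next=#  (t=5,i=9, bit13=1)
  nb .##..: next=.  (t=2,i=11, bit12=0)
  nb .#.##: next=.  (t=3,i=1, bit11=0)
  nb .#.#.: next=.  (t=5,i=0, bit10=0)
  nb .#..#: next=.  (t=1,i=0, bit9=0)
  nb .#...: next=#  (t=4,i=11, bit8=1)
  nb ..###: next=#  (t=0,i=8, bit7=1)
  nb ..##.: next=.  (t=2,i=10, bit6=0)
  nb ..#.#: next=.  (t=3,i=0, bit5=0)
  nb ..#..: next=.  (t=4,i=3, bit4=0)
  nb ...##: next=#  (t=0,i=7, bit3=1)
  nb ...#.: next=.  (t=3,i=11, bit2=0)
  nb ....#: next=#  (t=0,i=6, bit1=1)
  nb .....: next=#  (t=0,i=2, bit0=1)
  bits 10011110011101101110000110001011 = 2658591115

2658591115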